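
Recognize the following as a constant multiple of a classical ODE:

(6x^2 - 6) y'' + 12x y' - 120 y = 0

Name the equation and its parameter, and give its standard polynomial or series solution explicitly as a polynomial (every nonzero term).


All three coefficients share the factor -6; dividing through by -6 gives  (1 - x^2) y'' - 2x y' + 20 y = 0.
This matches the Legendre equation (1 - x^2) y'' - 2x y' + n(n+1) y = 0 (note the -2x y' term) with n(n+1) = 20, so n = 4; the polynomial solution is P_4(x).
With y = sum_k a_k x^k, matching x^k gives (k+2)(k+1) a_{k+2} = [k(k+1) - n(n+1)] a_k = (k - 4)(k + 5) a_k. The right side vanishes at k = 4, so the series with the parity of 4 terminates at degree 4.
Standard normalization (P_n(1) = 1): leading coefficient (2n)!/(2^n (n!)^2) = 40320/(16*576) = 35/8, so a_4 = 35/8. Work downward with a_k = (k+1)(k+2) a_{k+2} / ((k - 4)(k + 5)):
  a_2 = (3)(4)(35/8) / ((2 - 4)(2 + 5)) = (105/2)/(-14) = -15/4
  a_0 = (1)(2)(-15/4) / ((0 - 4)(0 + 5)) = (-15/2)/(-20) = 3/8
Hence P_4(x) = 35 x^4/8 - 15 x^2/4 + 3/8.

P_4(x); series = 35 x^4/8 - 15 x^2/4 + 3/8


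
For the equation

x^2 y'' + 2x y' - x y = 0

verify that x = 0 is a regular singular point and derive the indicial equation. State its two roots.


Divide by x^2 to reach normal form y'' + P_1(x) y' + P_2(x) y = 0 with P_1(x) = 2/x and P_2(x) = -1/x.
x = 0 is a singular point because the y'-coefficient 2/x has a pole at x = 0 and the y-coefficient -1/x has a pole at x = 0.
It is a regular singular point because x P_1(x) = p(x) = 2 and x^2 P_2(x) = q(x) = -x are polynomials, hence analytic at x = 0.
p(0) = 2,  q(0) = 0.
Indicial equation: r(r-1) + p(0) r + q(0) = 0, i.e. r^2 + (p(0) - 1) r + q(0) = 0, i.e. r^2 + 1 r = 0.
Discriminant: (1)^2 - 4(0) = 1, so r = (-1 ± 1)/2.
Solving: r_1 = 0, r_2 = -1.

indicial: r^2 + 1 r = 0; roots r_1 = 0, r_2 = -1


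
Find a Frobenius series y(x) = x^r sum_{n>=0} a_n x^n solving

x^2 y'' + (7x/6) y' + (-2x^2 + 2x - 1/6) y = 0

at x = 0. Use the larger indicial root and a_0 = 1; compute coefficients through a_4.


Write in Frobenius form y'' + (p(x)/x) y' + (q(x)/x^2) y = 0:
  p(x) = 7/6,  q(x) = -2x^2 + 2x - 1/6.
Indicial equation: r(r-1) + (7/6) r + (-1/6) = 0 -> roots r_1 = 1/3, r_2 = -1/2.
Take r = r_1 = 1/3. Let y(x) = x^r sum_{n>=0} a_n x^n with a_0 = 1.
Substitute y = x^r sum a_n x^n and match x^{r+n}. The recurrence is
  D(n) a_n + 2 a_{n-1} - 2 a_{n-2} = 0,  where D(n) = (r+n)(r+n-1) + (7/6)(r+n) + (-1/6).
  a_n = [-2 a_{n-1} + 2 a_{n-2}] / D(n).
Since the indicial polynomial factors as (r - r_1)(r - r_2), D(n) = (r_1 + n - r_1)(r_1 + n - r_2) = n(n + 5/6).
Evaluating step by step (a_0 = 1):
  n = 1: D(1) = 1(1 + 5/6) = 11/6; numerator = -2(1) = -2; a_1 = (-2)/(11/6) = -12/11
  n = 2: D(2) = 2(2 + 5/6) = 17/3; numerator = -2(-12/11) + 2(1) = 46/11; a_2 = (46/11)/(17/3) = 138/187
  n = 3: D(3) = 3(3 + 5/6) = 23/2; numerator = -2(138/187) + 2(-12/11) = -684/187; a_3 = (-684/187)/(23/2) = -1368/4301
  n = 4: D(4) = 4(4 + 5/6) = 58/3; numerator = -2(-1368/4301) + 2(138/187) = 9084/4301; a_4 = (9084/4301)/(58/3) = 13626/124729

r = 1/3; a_0 = 1; a_1 = -12/11; a_2 = 138/187; a_3 = -1368/4301; a_4 = 13626/124729


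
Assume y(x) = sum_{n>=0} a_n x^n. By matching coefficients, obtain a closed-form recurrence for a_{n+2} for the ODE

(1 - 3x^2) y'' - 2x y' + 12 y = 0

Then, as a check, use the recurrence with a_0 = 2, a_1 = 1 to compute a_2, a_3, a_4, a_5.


Substitute y = sum_n a_n x^n.
(1 - 3 x^2) y'' contributes (n+2)(n+1) a_{n+2} - 3 n(n-1) a_n at x^n.
-2 x y'(x) contributes -2 n a_n at x^n.
12 y(x) contributes 12 a_n at x^n.
Matching x^n: (n+2)(n+1) a_{n+2} + (-3 n(n-1) - 2 n + 12) a_n = 0.
Thus a_{n+2} = (3 n(n-1) + 2 n - 12) / ((n+1)(n+2)) * a_n.

Check with a_0 = 2, a_1 = 1 (apply the recurrence for n = 0, 1, 2, 3): a_0 = 2, a_1 = 1, a_2 = -12, a_3 = -5/3, a_4 = 2, a_5 = -1.

a_(n+2) = (3 n(n-1) + 2 n - 12) / ((n+1)(n+2)) * a_n; check: a_0 = 2, a_1 = 1, a_2 = -12, a_3 = -5/3, a_4 = 2, a_5 = -1


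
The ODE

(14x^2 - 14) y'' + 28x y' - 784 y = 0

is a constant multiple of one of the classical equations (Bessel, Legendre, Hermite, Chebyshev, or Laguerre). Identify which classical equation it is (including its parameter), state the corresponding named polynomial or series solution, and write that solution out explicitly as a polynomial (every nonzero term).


All three coefficients share the factor -14; dividing through by -14 gives  (1 - x^2) y'' - 2x y' + 56 y = 0.
This matches the Legendre equation (1 - x^2) y'' - 2x y' + n(n+1) y = 0 (note the -2x y' term) with n(n+1) = 56, so n = 7; the polynomial solution is P_7(x).
With y = sum_k a_k x^k, matching x^k gives (k+2)(k+1) a_{k+2} = [k(k+1) - n(n+1)] a_k = (k - 7)(k + 8) a_k. The right side vanishes at k = 7, so the series with the parity of 7 terminates at degree 7.
Standard normalization (P_n(1) = 1): leading coefficient (2n)!/(2^n (n!)^2) = 87178291200/(128*25401600) = 429/16, so a_7 = 429/16. Work downward with a_k = (k+1)(k+2) a_{k+2} / ((k - 7)(k + 8)):
  a_5 = (6)(7)(429/16) / ((5 - 7)(5 + 8)) = (9009/8)/(-26) = -693/16
  a_3 = (4)(5)(-693/16) / ((3 - 7)(3 + 8)) = (-3465/4)/(-44) = 315/16
  a_1 = (2)(3)(315/16) / ((1 - 7)(1 + 8)) = (945/8)/(-54) = -35/16
Hence P_7(x) = 429 x^7/16 - 693 x^5/16 + 315 x^3/16 - 35 x/16.

P_7(x); series = 429 x^7/16 - 693 x^5/16 + 315 x^3/16 - 35 x/16


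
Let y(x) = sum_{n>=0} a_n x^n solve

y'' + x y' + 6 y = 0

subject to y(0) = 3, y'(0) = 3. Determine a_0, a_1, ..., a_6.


Ansatz: y(x) = sum_{n>=0} a_n x^n, so y'(x) = sum_{n>=1} n a_n x^(n-1) and y''(x) = sum_{n>=2} n(n-1) a_n x^(n-2).
Substitute into P(x) y'' + Q(x) y' + R(x) y = 0 with P(x) = 1, Q(x) = x, R(x) = 6, and match powers of x.
Initial conditions: a_0 = 3, a_1 = 3.
Setting the coefficient of each power of x to zero and solving order by order (substituting the coefficients already found):
  x^0: 2 a_2 + 6 a_0 = 0  ->  2 a_2 = -6 a_0 = -18  ->  a_2 = -9
  x^1: 6 a_3 + 7 a_1 = 0  ->  6 a_3 = -7 a_1 = -21  ->  a_3 = -7/2
  x^2: 12 a_4 + 8 a_2 = 0  ->  12 a_4 = -8 a_2 = 72  ->  a_4 = 6
  x^3: 20 a_5 + 9 a_3 = 0  ->  20 a_5 = -9 a_3 = 63/2  ->  a_5 = 63/40
  x^4: 30 a_6 + 10 a_4 = 0  ->  30 a_6 = -10 a_4 = -60  ->  a_6 = -2
Truncated series: y(x) = 3 + 3 x - 9 x^2 - (7/2) x^3 + 6 x^4 + (63/40) x^5 - 2 x^6 + O(x^7).

a_0 = 3; a_1 = 3; a_2 = -9; a_3 = -7/2; a_4 = 6; a_5 = 63/40; a_6 = -2


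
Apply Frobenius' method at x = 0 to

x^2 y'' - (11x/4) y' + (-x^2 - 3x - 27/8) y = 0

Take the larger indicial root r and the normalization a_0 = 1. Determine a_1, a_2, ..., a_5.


Write in Frobenius form y'' + (p(x)/x) y' + (q(x)/x^2) y = 0:
  p(x) = -11/4,  q(x) = -x^2 - 3x - 27/8.
Indicial equation: r(r-1) + (-11/4) r + (-27/8) = 0 -> roots r_1 = 9/2, r_2 = -3/4.
Take r = r_1 = 9/2. Let y(x) = x^r sum_{n>=0} a_n x^n with a_0 = 1.
Substitute y = x^r sum a_n x^n and match x^{r+n}. The recurrence is
  D(n) a_n - 3 a_{n-1} - 1 a_{n-2} = 0,  where D(n) = (r+n)(r+n-1) + (-11/4)(r+n) + (-27/8).
  a_n = [3 a_{n-1} + 1 a_{n-2}] / D(n).
Since the indicial polynomial factors as (r - r_1)(r - r_2), D(n) = (r_1 + n - r_1)(r_1 + n - r_2) = n(n + 21/4).
Evaluating step by step (a_0 = 1):
  n = 1: D(1) = 1(1 + 21/4) = 25/4; numerator = 3(1) = 3; a_1 = (3)/(25/4) = 12/25
  n = 2: D(2) = 2(2 + 21/4) = 29/2; numerator = 3(12/25) + 1(1) = 61/25; a_2 = (61/25)/(29/2) = 122/725
  n = 3: D(3) = 3(3 + 21/4) = 99/4; numerator = 3(122/725) + 1(12/25) = 714/725; a_3 = (714/725)/(99/4) = 952/23925
  n = 4: D(4) = 4(4 + 21/4) = 37; numerator = 3(952/23925) + 1(122/725) = 2294/7975; a_4 = (2294/7975)/(37) = 62/7975
  n = 5: D(5) = 5(5 + 21/4) = 205/4; numerator = 3(62/7975) + 1(952/23925) = 302/4785; a_5 = (302/4785)/(205/4) = 1208/980925

r = 9/2; a_0 = 1; a_1 = 12/25; a_2 = 122/725; a_3 = 952/23925; a_4 = 62/7975; a_5 = 1208/980925


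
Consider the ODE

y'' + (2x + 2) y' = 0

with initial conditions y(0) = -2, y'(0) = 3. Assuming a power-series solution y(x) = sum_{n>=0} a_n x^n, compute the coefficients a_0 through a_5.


Ansatz: y(x) = sum_{n>=0} a_n x^n, so y'(x) = sum_{n>=1} n a_n x^(n-1) and y''(x) = sum_{n>=2} n(n-1) a_n x^(n-2).
Substitute into P(x) y'' + Q(x) y' + R(x) y = 0 with P(x) = 1, Q(x) = 2x + 2, R(x) = 0, and match powers of x.
Initial conditions: a_0 = -2, a_1 = 3.
Setting the coefficient of each power of x to zero and solving order by order (substituting the coefficients already found):
  x^0: 2 a_2 + 2 a_1 = 0  ->  2 a_2 = -2 a_1 = -6  ->  a_2 = -3
  x^1: 6 a_3 + 4 a_2 + 2 a_1 = 0  ->  6 a_3 = -4 a_2 - 2 a_1 = 6  ->  a_3 = 1
  x^2: 12 a_4 + 6 a_3 + 4 a_2 = 0  ->  12 a_4 = -6 a_3 - 4 a_2 = 6  ->  a_4 = 1/2
  x^3: 20 a_5 + 8 a_4 + 6 a_3 = 0  ->  20 a_5 = -8 a_4 - 6 a_3 = -10  ->  a_5 = -1/2
Truncated series: y(x) = -2 + 3 x - 3 x^2 + x^3 + (1/2) x^4 - (1/2) x^5 + O(x^6).

a_0 = -2; a_1 = 3; a_2 = -3; a_3 = 1; a_4 = 1/2; a_5 = -1/2


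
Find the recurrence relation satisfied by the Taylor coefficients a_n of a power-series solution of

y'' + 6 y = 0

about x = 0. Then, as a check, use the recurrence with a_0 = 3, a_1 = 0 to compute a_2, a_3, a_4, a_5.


Substitute y = sum_n a_n x^n into y'' + (const) y = 0.
y''(x) = sum_{n>=0} (n+2)(n+1) a_{n+2} x^n.
The ODE becomes sum_n [(n+2)(n+1) a_{n+2} + 6 a_n] x^n = 0.
Setting each coefficient to zero gives the recurrence:
  (n+2)(n+1) a_{n+2} + 6 a_n = 0,
  a_{n+2} = -6 / ((n+1)(n+2)) a_n.

Check with a_0 = 3, a_1 = 0 (apply the recurrence for n = 0, 1, 2, 3): a_0 = 3, a_1 = 0, a_2 = -9, a_3 = 0, a_4 = 9/2, a_5 = 0.

a_{n+2} = -6/((n+1)(n+2)) * a_n; check: a_0 = 3, a_1 = 0, a_2 = -9, a_3 = 0, a_4 = 9/2, a_5 = 0


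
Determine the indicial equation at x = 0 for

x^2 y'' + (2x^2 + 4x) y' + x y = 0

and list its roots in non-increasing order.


Divide by x^2 to reach normal form y'' + P_1(x) y' + P_2(x) y = 0 with P_1(x) = 2 + 4/x and P_2(x) = 1/x.
x = 0 is a singular point because the y'-coefficient 2 + 4/x has a pole at x = 0 and the y-coefficient 1/x has a pole at x = 0.
It is a regular singular point because x P_1(x) = p(x) = 2x + 4 and x^2 P_2(x) = q(x) = x are polynomials, hence analytic at x = 0.
p(0) = 4,  q(0) = 0.
Indicial equation: r(r-1) + p(0) r + q(0) = 0, i.e. r^2 + (p(0) - 1) r + q(0) = 0, i.e. r^2 + 3 r = 0.
Discriminant: (3)^2 - 4(0) = 9, so r = (-3 ± 3)/2.
Solving: r_1 = 0, r_2 = -3.

indicial: r^2 + 3 r = 0; roots r_1 = 0, r_2 = -3


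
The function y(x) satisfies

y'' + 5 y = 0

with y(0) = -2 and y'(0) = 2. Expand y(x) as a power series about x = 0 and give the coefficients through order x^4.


Ansatz: y(x) = sum_{n>=0} a_n x^n, so y'(x) = sum_{n>=1} n a_n x^(n-1) and y''(x) = sum_{n>=2} n(n-1) a_n x^(n-2).
Substitute into P(x) y'' + Q(x) y' + R(x) y = 0 with P(x) = 1, Q(x) = 0, R(x) = 5, and match powers of x.
Initial conditions: a_0 = -2, a_1 = 2.
Setting the coefficient of each power of x to zero and solving order by order (substituting the coefficients already found):
  x^0: 2 a_2 + 5 a_0 = 0  ->  2 a_2 = -5 a_0 = 10  ->  a_2 = 5
  x^1: 6 a_3 + 5 a_1 = 0  ->  6 a_3 = -5 a_1 = -10  ->  a_3 = -5/3
  x^2: 12 a_4 + 5 a_2 = 0  ->  12 a_4 = -5 a_2 = -25  ->  a_4 = -25/12
Truncated series: y(x) = -2 + 2 x + 5 x^2 - (5/3) x^3 - (25/12) x^4 + O(x^5).

a_0 = -2; a_1 = 2; a_2 = 5; a_3 = -5/3; a_4 = -25/12


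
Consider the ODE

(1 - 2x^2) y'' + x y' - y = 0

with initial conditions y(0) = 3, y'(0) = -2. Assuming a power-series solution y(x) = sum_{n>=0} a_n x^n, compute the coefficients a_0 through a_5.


Ansatz: y(x) = sum_{n>=0} a_n x^n, so y'(x) = sum_{n>=1} n a_n x^(n-1) and y''(x) = sum_{n>=2} n(n-1) a_n x^(n-2).
Substitute into P(x) y'' + Q(x) y' + R(x) y = 0 with P(x) = 1 - 2x^2, Q(x) = x, R(x) = -1, and match powers of x.
Initial conditions: a_0 = 3, a_1 = -2.
Setting the coefficient of each power of x to zero and solving order by order (substituting the coefficients already found):
  x^0: 2 a_2 - a_0 = 0  ->  2 a_2 = a_0 = 3  ->  a_2 = 3/2
  x^1: 6 a_3 = 0  ->  a_3 = 0
  x^2: 12 a_4 - 3 a_2 = 0  ->  12 a_4 = 3 a_2 = 9/2  ->  a_4 = 3/8
  x^3: 20 a_5 - 10 a_3 = 0  ->  20 a_5 = 10 a_3 = 0  ->  a_5 = 0
Truncated series: y(x) = 3 - 2 x + (3/2) x^2 + (3/8) x^4 + O(x^6).

a_0 = 3; a_1 = -2; a_2 = 3/2; a_3 = 0; a_4 = 3/8; a_5 = 0


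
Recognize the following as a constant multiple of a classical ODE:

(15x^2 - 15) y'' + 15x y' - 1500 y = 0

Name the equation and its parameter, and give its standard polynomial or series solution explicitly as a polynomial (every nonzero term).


All three coefficients share the factor -15; dividing through by -15 gives  (1 - x^2) y'' - x y' + 100 y = 0.
This matches the Chebyshev equation (1 - x^2) y'' - x y' + n^2 y = 0 (note the -x y' term, not -2x y') with n^2 = 100, so n = 10; the polynomial solution is T_10(x).
With y = sum_k a_k x^k, matching x^k gives (k+2)(k+1) a_{k+2} = (k^2 - n^2) a_k = (k - 10)(k + 10) a_k. The right side vanishes at k = 10, so the series with the parity of 10 terminates at degree 10.
Standard normalization: leading coefficient of T_n is 2^(n-1), so a_10 = 2^9 = 512. Work downward with a_k = (k+1)(k+2) a_{k+2} / ((k - 10)(k + 10)):
  a_8 = (9)(10)(512) / ((8 - 10)(8 + 10)) = 46080/(-36) = -1280
  a_6 = (7)(8)(-1280) / ((6 - 10)(6 + 10)) = -71680/(-64) = 1120
  a_4 = (5)(6)(1120) / ((4 - 10)(4 + 10)) = 33600/(-84) = -400
  a_2 = (3)(4)(-400) / ((2 - 10)(2 + 10)) = -4800/(-96) = 50
  a_0 = (1)(2)(50) / ((0 - 10)(0 + 10)) = 100/(-100) = -1
Hence T_10(x) = 512 x^10 - 1280 x^8 + 1120 x^6 - 400 x^4 + 50 x^2 - 1.

T_10(x); series = 512 x^10 - 1280 x^8 + 1120 x^6 - 400 x^4 + 50 x^2 - 1


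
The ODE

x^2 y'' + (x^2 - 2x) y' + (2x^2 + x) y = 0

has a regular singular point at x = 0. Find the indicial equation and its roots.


Divide by x^2 to reach normal form y'' + P_1(x) y' + P_2(x) y = 0 with P_1(x) = 1 - 2/x and P_2(x) = 2 + 1/x.
x = 0 is a singular point because the y'-coefficient 1 - 2/x has a pole at x = 0 and the y-coefficient 2 + 1/x has a pole at x = 0.
It is a regular singular point because x P_1(x) = p(x) = x - 2 and x^2 P_2(x) = q(x) = 2x^2 + x are polynomials, hence analytic at x = 0.
p(0) = -2,  q(0) = 0.
Indicial equation: r(r-1) + p(0) r + q(0) = 0, i.e. r^2 + (p(0) - 1) r + q(0) = 0, i.e. r^2 - 3 r = 0.
Discriminant: (-3)^2 - 4(0) = 9, so r = (3 ± 3)/2.
Solving: r_1 = 3, r_2 = 0.

indicial: r^2 - 3 r = 0; roots r_1 = 3, r_2 = 0


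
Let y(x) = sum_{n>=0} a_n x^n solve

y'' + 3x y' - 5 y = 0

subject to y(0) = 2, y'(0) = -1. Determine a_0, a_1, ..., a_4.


Ansatz: y(x) = sum_{n>=0} a_n x^n, so y'(x) = sum_{n>=1} n a_n x^(n-1) and y''(x) = sum_{n>=2} n(n-1) a_n x^(n-2).
Substitute into P(x) y'' + Q(x) y' + R(x) y = 0 with P(x) = 1, Q(x) = 3x, R(x) = -5, and match powers of x.
Initial conditions: a_0 = 2, a_1 = -1.
Setting the coefficient of each power of x to zero and solving order by order (substituting the coefficients already found):
  x^0: 2 a_2 - 5 a_0 = 0  ->  2 a_2 = 5 a_0 = 10  ->  a_2 = 5
  x^1: 6 a_3 - 2 a_1 = 0  ->  6 a_3 = 2 a_1 = -2  ->  a_3 = -1/3
  x^2: 12 a_4 + a_2 = 0  ->  12 a_4 = -a_2 = -5  ->  a_4 = -5/12
Truncated series: y(x) = 2 - x + 5 x^2 - (1/3) x^3 - (5/12) x^4 + O(x^5).

a_0 = 2; a_1 = -1; a_2 = 5; a_3 = -1/3; a_4 = -5/12


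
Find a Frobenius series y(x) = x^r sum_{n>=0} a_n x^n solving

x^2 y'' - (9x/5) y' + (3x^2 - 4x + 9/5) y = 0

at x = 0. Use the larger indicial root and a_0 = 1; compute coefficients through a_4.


Write in Frobenius form y'' + (p(x)/x) y' + (q(x)/x^2) y = 0:
  p(x) = -9/5,  q(x) = 3x^2 - 4x + 9/5.
Indicial equation: r(r-1) + (-9/5) r + (9/5) = 0 -> roots r_1 = 9/5, r_2 = 1.
Take r = r_1 = 9/5. Let y(x) = x^r sum_{n>=0} a_n x^n with a_0 = 1.
Substitute y = x^r sum a_n x^n and match x^{r+n}. The recurrence is
  D(n) a_n - 4 a_{n-1} + 3 a_{n-2} = 0,  where D(n) = (r+n)(r+n-1) + (-9/5)(r+n) + (9/5).
  a_n = [4 a_{n-1} - 3 a_{n-2}] / D(n).
Since the indicial polynomial factors as (r - r_1)(r - r_2), D(n) = (r_1 + n - r_1)(r_1 + n - r_2) = n(n + 4/5).
Evaluating step by step (a_0 = 1):
  n = 1: D(1) = 1(1 + 4/5) = 9/5; numerator = 4(1) = 4; a_1 = (4)/(9/5) = 20/9
  n = 2: D(2) = 2(2 + 4/5) = 28/5; numerator = 4(20/9) - 3(1) = 53/9; a_2 = (53/9)/(28/5) = 265/252
  n = 3: D(3) = 3(3 + 4/5) = 57/5; numerator = 4(265/252) - 3(20/9) = -155/63; a_3 = (-155/63)/(57/5) = -775/3591
  n = 4: D(4) = 4(4 + 4/5) = 96/5; numerator = 4(-775/3591) - 3(265/252) = -8245/2052; a_4 = (-8245/2052)/(96/5) = -41225/196992

r = 9/5; a_0 = 1; a_1 = 20/9; a_2 = 265/252; a_3 = -775/3591; a_4 = -41225/196992


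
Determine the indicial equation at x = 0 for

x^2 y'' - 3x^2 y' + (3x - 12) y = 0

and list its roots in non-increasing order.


Divide by x^2 to reach normal form y'' + P_1(x) y' + P_2(x) y = 0 with P_1(x) = -3 and P_2(x) = 3/x - 12/x^2.
x = 0 is a singular point because the y-coefficient 3/x - 12/x^2 has a pole at x = 0.
It is a regular singular point because x P_1(x) = p(x) = -3x and x^2 P_2(x) = q(x) = 3x - 12 are polynomials, hence analytic at x = 0.
p(0) = 0,  q(0) = -12.
Indicial equation: r(r-1) + p(0) r + q(0) = 0, i.e. r^2 + (p(0) - 1) r + q(0) = 0, i.e. r^2 - 1 r - 12 = 0.
Discriminant: (-1)^2 - 4(-12) = 49, so r = (1 ± 7)/2.
Solving: r_1 = 4, r_2 = -3.

indicial: r^2 - 1 r - 12 = 0; roots r_1 = 4, r_2 = -3


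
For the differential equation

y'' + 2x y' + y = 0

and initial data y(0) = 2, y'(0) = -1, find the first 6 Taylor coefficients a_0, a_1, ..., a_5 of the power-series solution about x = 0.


Ansatz: y(x) = sum_{n>=0} a_n x^n, so y'(x) = sum_{n>=1} n a_n x^(n-1) and y''(x) = sum_{n>=2} n(n-1) a_n x^(n-2).
Substitute into P(x) y'' + Q(x) y' + R(x) y = 0 with P(x) = 1, Q(x) = 2x, R(x) = 1, and match powers of x.
Initial conditions: a_0 = 2, a_1 = -1.
Setting the coefficient of each power of x to zero and solving order by order (substituting the coefficients already found):
  x^0: 2 a_2 + a_0 = 0  ->  2 a_2 = -a_0 = -2  ->  a_2 = -1
  x^1: 6 a_3 + 3 a_1 = 0  ->  6 a_3 = -3 a_1 = 3  ->  a_3 = 1/2
  x^2: 12 a_4 + 5 a_2 = 0  ->  12 a_4 = -5 a_2 = 5  ->  a_4 = 5/12
  x^3: 20 a_5 + 7 a_3 = 0  ->  20 a_5 = -7 a_3 = -7/2  ->  a_5 = -7/40
Truncated series: y(x) = 2 - x - x^2 + (1/2) x^3 + (5/12) x^4 - (7/40) x^5 + O(x^6).

a_0 = 2; a_1 = -1; a_2 = -1; a_3 = 1/2; a_4 = 5/12; a_5 = -7/40


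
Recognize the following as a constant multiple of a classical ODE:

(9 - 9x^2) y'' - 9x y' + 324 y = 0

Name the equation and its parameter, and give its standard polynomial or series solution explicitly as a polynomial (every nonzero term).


All three coefficients share the factor 9; dividing through by 9 gives  (1 - x^2) y'' - x y' + 36 y = 0.
This matches the Chebyshev equation (1 - x^2) y'' - x y' + n^2 y = 0 (note the -x y' term, not -2x y') with n^2 = 36, so n = 6; the polynomial solution is T_6(x).
With y = sum_k a_k x^k, matching x^k gives (k+2)(k+1) a_{k+2} = (k^2 - n^2) a_k = (k - 6)(k + 6) a_k. The right side vanishes at k = 6, so the series with the parity of 6 terminates at degree 6.
Standard normalization: leading coefficient of T_n is 2^(n-1), so a_6 = 2^5 = 32. Work downward with a_k = (k+1)(k+2) a_{k+2} / ((k - 6)(k + 6)):
  a_4 = (5)(6)(32) / ((4 - 6)(4 + 6)) = 960/(-20) = -48
  a_2 = (3)(4)(-48) / ((2 - 6)(2 + 6)) = -576/(-32) = 18
  a_0 = (1)(2)(18) / ((0 - 6)(0 + 6)) = 36/(-36) = -1
Hence T_6(x) = 32 x^6 - 48 x^4 + 18 x^2 - 1.

T_6(x); series = 32 x^6 - 48 x^4 + 18 x^2 - 1


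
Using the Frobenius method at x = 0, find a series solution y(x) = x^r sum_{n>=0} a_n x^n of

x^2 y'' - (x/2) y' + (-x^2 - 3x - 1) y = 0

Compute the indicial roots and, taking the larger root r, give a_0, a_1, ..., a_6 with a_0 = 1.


Write in Frobenius form y'' + (p(x)/x) y' + (q(x)/x^2) y = 0:
  p(x) = -1/2,  q(x) = -x^2 - 3x - 1.
Indicial equation: r(r-1) + (-1/2) r + (-1) = 0 -> roots r_1 = 2, r_2 = -1/2.
Take r = r_1 = 2. Let y(x) = x^r sum_{n>=0} a_n x^n with a_0 = 1.
Substitute y = x^r sum a_n x^n and match x^{r+n}. The recurrence is
  D(n) a_n - 3 a_{n-1} - 1 a_{n-2} = 0,  where D(n) = (r+n)(r+n-1) + (-1/2)(r+n) + (-1).
  a_n = [3 a_{n-1} + 1 a_{n-2}] / D(n).
Since the indicial polynomial factors as (r - r_1)(r - r_2), D(n) = (r_1 + n - r_1)(r_1 + n - r_2) = n(n + 5/2).
Evaluating step by step (a_0 = 1):
  n = 1: D(1) = 1(1 + 5/2) = 7/2; numerator = 3(1) = 3; a_1 = (3)/(7/2) = 6/7
  n = 2: D(2) = 2(2 + 5/2) = 9; numerator = 3(6/7) + 1(1) = 25/7; a_2 = (25/7)/(9) = 25/63
  n = 3: D(3) = 3(3 + 5/2) = 33/2; numerator = 3(25/63) + 1(6/7) = 43/21; a_3 = (43/21)/(33/2) = 86/693
  n = 4: D(4) = 4(4 + 5/2) = 26; numerator = 3(86/693) + 1(25/63) = 533/693; a_4 = (533/693)/(26) = 41/1386
  n = 5: D(5) = 5(5 + 5/2) = 75/2; numerator = 3(41/1386) + 1(86/693) = 295/1386; a_5 = (295/1386)/(75/2) = 59/10395
  n = 6: D(6) = 6(6 + 5/2) = 51; numerator = 3(59/10395) + 1(41/1386) = 323/6930; a_6 = (323/6930)/(51) = 19/20790

r = 2; a_0 = 1; a_1 = 6/7; a_2 = 25/63; a_3 = 86/693; a_4 = 41/1386; a_5 = 59/10395; a_6 = 19/20790


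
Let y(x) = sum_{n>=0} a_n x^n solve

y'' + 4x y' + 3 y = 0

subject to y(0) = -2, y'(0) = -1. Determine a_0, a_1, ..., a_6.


Ansatz: y(x) = sum_{n>=0} a_n x^n, so y'(x) = sum_{n>=1} n a_n x^(n-1) and y''(x) = sum_{n>=2} n(n-1) a_n x^(n-2).
Substitute into P(x) y'' + Q(x) y' + R(x) y = 0 with P(x) = 1, Q(x) = 4x, R(x) = 3, and match powers of x.
Initial conditions: a_0 = -2, a_1 = -1.
Setting the coefficient of each power of x to zero and solving order by order (substituting the coefficients already found):
  x^0: 2 a_2 + 3 a_0 = 0  ->  2 a_2 = -3 a_0 = 6  ->  a_2 = 3
  x^1: 6 a_3 + 7 a_1 = 0  ->  6 a_3 = -7 a_1 = 7  ->  a_3 = 7/6
  x^2: 12 a_4 + 11 a_2 = 0  ->  12 a_4 = -11 a_2 = -33  ->  a_4 = -11/4
  x^3: 20 a_5 + 15 a_3 = 0  ->  20 a_5 = -15 a_3 = -35/2  ->  a_5 = -7/8
  x^4: 30 a_6 + 19 a_4 = 0  ->  30 a_6 = -19 a_4 = 209/4  ->  a_6 = 209/120
Truncated series: y(x) = -2 - x + 3 x^2 + (7/6) x^3 - (11/4) x^4 - (7/8) x^5 + (209/120) x^6 + O(x^7).

a_0 = -2; a_1 = -1; a_2 = 3; a_3 = 7/6; a_4 = -11/4; a_5 = -7/8; a_6 = 209/120


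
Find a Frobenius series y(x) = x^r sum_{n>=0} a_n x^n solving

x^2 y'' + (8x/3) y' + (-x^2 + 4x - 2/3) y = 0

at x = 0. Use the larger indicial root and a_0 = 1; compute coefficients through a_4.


Write in Frobenius form y'' + (p(x)/x) y' + (q(x)/x^2) y = 0:
  p(x) = 8/3,  q(x) = -x^2 + 4x - 2/3.
Indicial equation: r(r-1) + (8/3) r + (-2/3) = 0 -> roots r_1 = 1/3, r_2 = -2.
Take r = r_1 = 1/3. Let y(x) = x^r sum_{n>=0} a_n x^n with a_0 = 1.
Substitute y = x^r sum a_n x^n and match x^{r+n}. The recurrence is
  D(n) a_n + 4 a_{n-1} - 1 a_{n-2} = 0,  where D(n) = (r+n)(r+n-1) + (8/3)(r+n) + (-2/3).
  a_n = [-4 a_{n-1} + 1 a_{n-2}] / D(n).
Since the indicial polynomial factors as (r - r_1)(r - r_2), D(n) = (r_1 + n - r_1)(r_1 + n - r_2) = n(n + 7/3).
Evaluating step by step (a_0 = 1):
  n = 1: D(1) = 1(1 + 7/3) = 10/3; numerator = -4(1) = -4; a_1 = (-4)/(10/3) = -6/5
  n = 2: D(2) = 2(2 + 7/3) = 26/3; numerator = -4(-6/5) + 1(1) = 29/5; a_2 = (29/5)/(26/3) = 87/130
  n = 3: D(3) = 3(3 + 7/3) = 16; numerator = -4(87/130) + 1(-6/5) = -252/65; a_3 = (-252/65)/(16) = -63/260
  n = 4: D(4) = 4(4 + 7/3) = 76/3; numerator = -4(-63/260) + 1(87/130) = 213/130; a_4 = (213/130)/(76/3) = 639/9880

r = 1/3; a_0 = 1; a_1 = -6/5; a_2 = 87/130; a_3 = -63/260; a_4 = 639/9880


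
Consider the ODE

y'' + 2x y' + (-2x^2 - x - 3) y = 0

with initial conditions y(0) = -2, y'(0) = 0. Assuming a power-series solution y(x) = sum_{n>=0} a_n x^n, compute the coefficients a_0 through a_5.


Ansatz: y(x) = sum_{n>=0} a_n x^n, so y'(x) = sum_{n>=1} n a_n x^(n-1) and y''(x) = sum_{n>=2} n(n-1) a_n x^(n-2).
Substitute into P(x) y'' + Q(x) y' + R(x) y = 0 with P(x) = 1, Q(x) = 2x, R(x) = -2x^2 - x - 3, and match powers of x.
Initial conditions: a_0 = -2, a_1 = 0.
Setting the coefficient of each power of x to zero and solving order by order (substituting the coefficients already found):
  x^0: 2 a_2 - 3 a_0 = 0  ->  2 a_2 = 3 a_0 = -6  ->  a_2 = -3
  x^1: 6 a_3 - a_1 - a_0 = 0  ->  6 a_3 = a_1 + a_0 = -2  ->  a_3 = -1/3
  x^2: 12 a_4 + a_2 - a_1 - 2 a_0 = 0  ->  12 a_4 = -a_2 + a_1 + 2 a_0 = -1  ->  a_4 = -1/12
  x^3: 20 a_5 + 3 a_3 - a_2 - 2 a_1 = 0  ->  20 a_5 = -3 a_3 + a_2 + 2 a_1 = -2  ->  a_5 = -1/10
Truncated series: y(x) = -2 - 3 x^2 - (1/3) x^3 - (1/12) x^4 - (1/10) x^5 + O(x^6).

a_0 = -2; a_1 = 0; a_2 = -3; a_3 = -1/3; a_4 = -1/12; a_5 = -1/10


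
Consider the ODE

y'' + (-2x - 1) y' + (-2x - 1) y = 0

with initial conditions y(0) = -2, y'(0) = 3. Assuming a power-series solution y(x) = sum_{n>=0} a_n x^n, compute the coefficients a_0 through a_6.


Ansatz: y(x) = sum_{n>=0} a_n x^n, so y'(x) = sum_{n>=1} n a_n x^(n-1) and y''(x) = sum_{n>=2} n(n-1) a_n x^(n-2).
Substitute into P(x) y'' + Q(x) y' + R(x) y = 0 with P(x) = 1, Q(x) = -2x - 1, R(x) = -2x - 1, and match powers of x.
Initial conditions: a_0 = -2, a_1 = 3.
Setting the coefficient of each power of x to zero and solving order by order (substituting the coefficients already found):
  x^0: 2 a_2 - a_1 - a_0 = 0  ->  2 a_2 = a_1 + a_0 = 1  ->  a_2 = 1/2
  x^1: 6 a_3 - 2 a_2 - 3 a_1 - 2 a_0 = 0  ->  6 a_3 = 2 a_2 + 3 a_1 + 2 a_0 = 6  ->  a_3 = 1
  x^2: 12 a_4 - 3 a_3 - 5 a_2 - 2 a_1 = 0  ->  12 a_4 = 3 a_3 + 5 a_2 + 2 a_1 = 23/2  ->  a_4 = 23/24
  x^3: 20 a_5 - 4 a_4 - 7 a_3 - 2 a_2 = 0  ->  20 a_5 = 4 a_4 + 7 a_3 + 2 a_2 = 71/6  ->  a_5 = 71/120
  x^4: 30 a_6 - 5 a_5 - 9 a_4 - 2 a_3 = 0  ->  30 a_6 = 5 a_5 + 9 a_4 + 2 a_3 = 163/12  ->  a_6 = 163/360
Truncated series: y(x) = -2 + 3 x + (1/2) x^2 + x^3 + (23/24) x^4 + (71/120) x^5 + (163/360) x^6 + O(x^7).

a_0 = -2; a_1 = 3; a_2 = 1/2; a_3 = 1; a_4 = 23/24; a_5 = 71/120; a_6 = 163/360


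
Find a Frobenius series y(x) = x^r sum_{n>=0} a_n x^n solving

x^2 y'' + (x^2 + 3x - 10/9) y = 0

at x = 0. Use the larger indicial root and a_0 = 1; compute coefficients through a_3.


Write in Frobenius form y'' + (p(x)/x) y' + (q(x)/x^2) y = 0:
  p(x) = 0,  q(x) = x^2 + 3x - 10/9.
Indicial equation: r(r-1) + (0) r + (-10/9) = 0 -> roots r_1 = 5/3, r_2 = -2/3.
Take r = r_1 = 5/3. Let y(x) = x^r sum_{n>=0} a_n x^n with a_0 = 1.
Substitute y = x^r sum a_n x^n and match x^{r+n}. The recurrence is
  D(n) a_n + 3 a_{n-1} + 1 a_{n-2} = 0,  where D(n) = (r+n)(r+n-1) + (0)(r+n) + (-10/9).
  a_n = [-3 a_{n-1} - 1 a_{n-2}] / D(n).
Since the indicial polynomial factors as (r - r_1)(r - r_2), D(n) = (r_1 + n - r_1)(r_1 + n - r_2) = n(n + 7/3).
Evaluating step by step (a_0 = 1):
  n = 1: D(1) = 1(1 + 7/3) = 10/3; numerator = -3(1) = -3; a_1 = (-3)/(10/3) = -9/10
  n = 2: D(2) = 2(2 + 7/3) = 26/3; numerator = -3(-9/10) - 1(1) = 17/10; a_2 = (17/10)/(26/3) = 51/260
  n = 3: D(3) = 3(3 + 7/3) = 16; numerator = -3(51/260) - 1(-9/10) = 81/260; a_3 = (81/260)/(16) = 81/4160

r = 5/3; a_0 = 1; a_1 = -9/10; a_2 = 51/260; a_3 = 81/4160


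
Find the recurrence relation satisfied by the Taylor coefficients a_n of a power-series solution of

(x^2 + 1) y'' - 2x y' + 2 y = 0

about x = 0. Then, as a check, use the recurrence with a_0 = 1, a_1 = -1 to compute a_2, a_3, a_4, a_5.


Substitute y = sum_n a_n x^n.
(1 + 1 x^2) y'' contributes (n+2)(n+1) a_{n+2} + n(n-1) a_n at x^n.
-2 x y'(x) contributes -2 n a_n at x^n.
2 y(x) contributes 2 a_n at x^n.
Matching x^n: (n+2)(n+1) a_{n+2} + (n(n-1) - 2 n + 2) a_n = 0.
Thus a_{n+2} = (-n(n-1) + 2 n - 2) / ((n+1)(n+2)) * a_n.

Check with a_0 = 1, a_1 = -1 (apply the recurrence for n = 0, 1, 2, 3): a_0 = 1, a_1 = -1, a_2 = -1, a_3 = 0, a_4 = 0, a_5 = 0.

a_(n+2) = (-n(n-1) + 2 n - 2) / ((n+1)(n+2)) * a_n; check: a_0 = 1, a_1 = -1, a_2 = -1, a_3 = 0, a_4 = 0, a_5 = 0


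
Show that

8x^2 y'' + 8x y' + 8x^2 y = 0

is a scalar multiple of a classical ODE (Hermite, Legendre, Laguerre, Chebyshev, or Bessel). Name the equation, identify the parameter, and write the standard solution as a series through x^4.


All three coefficients share the factor 8; dividing through by 8 gives  x^2 y'' + x y' + x^2 y = 0.
This matches the Bessel equation x^2 y'' + x y' + (x^2 - nu^2) y = 0 with nu^2 = 0, so nu = 0; the solution bounded at x = 0 is J_0(x).
Frobenius at x = 0: indicial roots ±nu; for r = nu the recurrence k(k + 2nu) c_k = -c_{k-2} gives the standard series J_nu(x) = sum_{k>=0} (-1)^k / (k! (k+nu)!) (x/2)^(2k+nu). Evaluate the first 3 terms:
  k = 0: (-1)^0 / (0! * 0! * 2^0) x^0 = 1/(1*1*1) x^0 = (1) x^0
  k = 1: (-1)^1 / (1! * 1! * 2^2) x^2 = -1/(1*1*4) x^2 = (-1/4) x^2
  k = 2: (-1)^2 / (2! * 2! * 2^4) x^4 = 1/(2*2*16) x^4 = (1/64) x^4
Hence J_0(x) = x^4/64 - x^2/4 + 1 + ....

J_0(x); series = x^4/64 - x^2/4 + 1


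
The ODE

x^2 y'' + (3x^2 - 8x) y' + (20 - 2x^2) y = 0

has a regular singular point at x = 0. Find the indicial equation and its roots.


Divide by x^2 to reach normal form y'' + P_1(x) y' + P_2(x) y = 0 with P_1(x) = 3 - 8/x and P_2(x) = -2 + 20/x^2.
x = 0 is a singular point because the y'-coefficient 3 - 8/x has a pole at x = 0 and the y-coefficient -2 + 20/x^2 has a pole at x = 0.
It is a regular singular point because x P_1(x) = p(x) = 3x - 8 and x^2 P_2(x) = q(x) = 20 - 2x^2 are polynomials, hence analytic at x = 0.
p(0) = -8,  q(0) = 20.
Indicial equation: r(r-1) + p(0) r + q(0) = 0, i.e. r^2 + (p(0) - 1) r + q(0) = 0, i.e. r^2 - 9 r + 20 = 0.
Discriminant: (-9)^2 - 4(20) = 1, so r = (9 ± 1)/2.
Solving: r_1 = 5, r_2 = 4.

indicial: r^2 - 9 r + 20 = 0; roots r_1 = 5, r_2 = 4


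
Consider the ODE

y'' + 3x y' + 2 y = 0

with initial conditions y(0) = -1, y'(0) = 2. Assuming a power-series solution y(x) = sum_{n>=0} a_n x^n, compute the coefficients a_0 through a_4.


Ansatz: y(x) = sum_{n>=0} a_n x^n, so y'(x) = sum_{n>=1} n a_n x^(n-1) and y''(x) = sum_{n>=2} n(n-1) a_n x^(n-2).
Substitute into P(x) y'' + Q(x) y' + R(x) y = 0 with P(x) = 1, Q(x) = 3x, R(x) = 2, and match powers of x.
Initial conditions: a_0 = -1, a_1 = 2.
Setting the coefficient of each power of x to zero and solving order by order (substituting the coefficients already found):
  x^0: 2 a_2 + 2 a_0 = 0  ->  2 a_2 = -2 a_0 = 2  ->  a_2 = 1
  x^1: 6 a_3 + 5 a_1 = 0  ->  6 a_3 = -5 a_1 = -10  ->  a_3 = -5/3
  x^2: 12 a_4 + 8 a_2 = 0  ->  12 a_4 = -8 a_2 = -8  ->  a_4 = -2/3
Truncated series: y(x) = -1 + 2 x + x^2 - (5/3) x^3 - (2/3) x^4 + O(x^5).

a_0 = -1; a_1 = 2; a_2 = 1; a_3 = -5/3; a_4 = -2/3


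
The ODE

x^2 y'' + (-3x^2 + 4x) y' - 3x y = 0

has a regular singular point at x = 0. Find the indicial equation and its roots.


Divide by x^2 to reach normal form y'' + P_1(x) y' + P_2(x) y = 0 with P_1(x) = -3 + 4/x and P_2(x) = -3/x.
x = 0 is a singular point because the y'-coefficient -3 + 4/x has a pole at x = 0 and the y-coefficient -3/x has a pole at x = 0.
It is a regular singular point because x P_1(x) = p(x) = 4 - 3x and x^2 P_2(x) = q(x) = -3x are polynomials, hence analytic at x = 0.
p(0) = 4,  q(0) = 0.
Indicial equation: r(r-1) + p(0) r + q(0) = 0, i.e. r^2 + (p(0) - 1) r + q(0) = 0, i.e. r^2 + 3 r = 0.
Discriminant: (3)^2 - 4(0) = 9, so r = (-3 ± 3)/2.
Solving: r_1 = 0, r_2 = -3.

indicial: r^2 + 3 r = 0; roots r_1 = 0, r_2 = -3


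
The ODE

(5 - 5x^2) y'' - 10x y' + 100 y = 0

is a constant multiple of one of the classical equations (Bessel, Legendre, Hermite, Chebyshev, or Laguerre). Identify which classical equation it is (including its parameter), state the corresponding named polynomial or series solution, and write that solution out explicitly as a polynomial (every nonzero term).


All three coefficients share the factor 5; dividing through by 5 gives  (1 - x^2) y'' - 2x y' + 20 y = 0.
This matches the Legendre equation (1 - x^2) y'' - 2x y' + n(n+1) y = 0 (note the -2x y' term) with n(n+1) = 20, so n = 4; the polynomial solution is P_4(x).
With y = sum_k a_k x^k, matching x^k gives (k+2)(k+1) a_{k+2} = [k(k+1) - n(n+1)] a_k = (k - 4)(k + 5) a_k. The right side vanishes at k = 4, so the series with the parity of 4 terminates at degree 4.
Standard normalization (P_n(1) = 1): leading coefficient (2n)!/(2^n (n!)^2) = 40320/(16*576) = 35/8, so a_4 = 35/8. Work downward with a_k = (k+1)(k+2) a_{k+2} / ((k - 4)(k + 5)):
  a_2 = (3)(4)(35/8) / ((2 - 4)(2 + 5)) = (105/2)/(-14) = -15/4
  a_0 = (1)(2)(-15/4) / ((0 - 4)(0 + 5)) = (-15/2)/(-20) = 3/8
Hence P_4(x) = 35 x^4/8 - 15 x^2/4 + 3/8.

P_4(x); series = 35 x^4/8 - 15 x^2/4 + 3/8


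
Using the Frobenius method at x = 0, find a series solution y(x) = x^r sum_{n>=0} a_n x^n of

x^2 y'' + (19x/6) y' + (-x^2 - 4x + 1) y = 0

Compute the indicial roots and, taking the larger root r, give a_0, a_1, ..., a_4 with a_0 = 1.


Write in Frobenius form y'' + (p(x)/x) y' + (q(x)/x^2) y = 0:
  p(x) = 19/6,  q(x) = -x^2 - 4x + 1.
Indicial equation: r(r-1) + (19/6) r + (1) = 0 -> roots r_1 = -2/3, r_2 = -3/2.
Take r = r_1 = -2/3. Let y(x) = x^r sum_{n>=0} a_n x^n with a_0 = 1.
Substitute y = x^r sum a_n x^n and match x^{r+n}. The recurrence is
  D(n) a_n - 4 a_{n-1} - 1 a_{n-2} = 0,  where D(n) = (r+n)(r+n-1) + (19/6)(r+n) + (1).
  a_n = [4 a_{n-1} + 1 a_{n-2}] / D(n).
Since the indicial polynomial factors as (r - r_1)(r - r_2), D(n) = (r_1 + n - r_1)(r_1 + n - r_2) = n(n + 5/6).
Evaluating step by step (a_0 = 1):
  n = 1: D(1) = 1(1 + 5/6) = 11/6; numerator = 4(1) = 4; a_1 = (4)/(11/6) = 24/11
  n = 2: D(2) = 2(2 + 5/6) = 17/3; numerator = 4(24/11) + 1(1) = 107/11; a_2 = (107/11)/(17/3) = 321/187
  n = 3: D(3) = 3(3 + 5/6) = 23/2; numerator = 4(321/187) + 1(24/11) = 1692/187; a_3 = (1692/187)/(23/2) = 3384/4301
  n = 4: D(4) = 4(4 + 5/6) = 58/3; numerator = 4(3384/4301) + 1(321/187) = 20919/4301; a_4 = (20919/4301)/(58/3) = 62757/249458

r = -2/3; a_0 = 1; a_1 = 24/11; a_2 = 321/187; a_3 = 3384/4301; a_4 = 62757/249458


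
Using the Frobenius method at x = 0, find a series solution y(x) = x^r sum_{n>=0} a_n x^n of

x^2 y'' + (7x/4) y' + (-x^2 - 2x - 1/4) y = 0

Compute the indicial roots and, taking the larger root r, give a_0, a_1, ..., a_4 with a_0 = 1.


Write in Frobenius form y'' + (p(x)/x) y' + (q(x)/x^2) y = 0:
  p(x) = 7/4,  q(x) = -x^2 - 2x - 1/4.
Indicial equation: r(r-1) + (7/4) r + (-1/4) = 0 -> roots r_1 = 1/4, r_2 = -1.
Take r = r_1 = 1/4. Let y(x) = x^r sum_{n>=0} a_n x^n with a_0 = 1.
Substitute y = x^r sum a_n x^n and match x^{r+n}. The recurrence is
  D(n) a_n - 2 a_{n-1} - 1 a_{n-2} = 0,  where D(n) = (r+n)(r+n-1) + (7/4)(r+n) + (-1/4).
  a_n = [2 a_{n-1} + 1 a_{n-2}] / D(n).
Since the indicial polynomial factors as (r - r_1)(r - r_2), D(n) = (r_1 + n - r_1)(r_1 + n - r_2) = n(n + 5/4).
Evaluating step by step (a_0 = 1):
  n = 1: D(1) = 1(1 + 5/4) = 9/4; numerator = 2(1) = 2; a_1 = (2)/(9/4) = 8/9
  n = 2: D(2) = 2(2 + 5/4) = 13/2; numerator = 2(8/9) + 1(1) = 25/9; a_2 = (25/9)/(13/2) = 50/117
  n = 3: D(3) = 3(3 + 5/4) = 51/4; numerator = 2(50/117) + 1(8/9) = 68/39; a_3 = (68/39)/(51/4) = 16/117
  n = 4: D(4) = 4(4 + 5/4) = 21; numerator = 2(16/117) + 1(50/117) = 82/117; a_4 = (82/117)/(21) = 82/2457

r = 1/4; a_0 = 1; a_1 = 8/9; a_2 = 50/117; a_3 = 16/117; a_4 = 82/2457


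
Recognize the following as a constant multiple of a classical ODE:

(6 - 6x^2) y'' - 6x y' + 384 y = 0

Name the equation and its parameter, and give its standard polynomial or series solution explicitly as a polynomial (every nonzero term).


All three coefficients share the factor 6; dividing through by 6 gives  (1 - x^2) y'' - x y' + 64 y = 0.
This matches the Chebyshev equation (1 - x^2) y'' - x y' + n^2 y = 0 (note the -x y' term, not -2x y') with n^2 = 64, so n = 8; the polynomial solution is T_8(x).
With y = sum_k a_k x^k, matching x^k gives (k+2)(k+1) a_{k+2} = (k^2 - n^2) a_k = (k - 8)(k + 8) a_k. The right side vanishes at k = 8, so the series with the parity of 8 terminates at degree 8.
Standard normalization: leading coefficient of T_n is 2^(n-1), so a_8 = 2^7 = 128. Work downward with a_k = (k+1)(k+2) a_{k+2} / ((k - 8)(k + 8)):
  a_6 = (7)(8)(128) / ((6 - 8)(6 + 8)) = 7168/(-28) = -256
  a_4 = (5)(6)(-256) / ((4 - 8)(4 + 8)) = -7680/(-48) = 160
  a_2 = (3)(4)(160) / ((2 - 8)(2 + 8)) = 1920/(-60) = -32
  a_0 = (1)(2)(-32) / ((0 - 8)(0 + 8)) = -64/(-64) = 1
Hence T_8(x) = 128 x^8 - 256 x^6 + 160 x^4 - 32 x^2 + 1.

T_8(x); series = 128 x^8 - 256 x^6 + 160 x^4 - 32 x^2 + 1


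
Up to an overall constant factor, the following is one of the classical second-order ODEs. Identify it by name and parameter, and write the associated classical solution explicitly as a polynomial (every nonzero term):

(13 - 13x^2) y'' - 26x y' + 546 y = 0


All three coefficients share the factor 13; dividing through by 13 gives  (1 - x^2) y'' - 2x y' + 42 y = 0.
This matches the Legendre equation (1 - x^2) y'' - 2x y' + n(n+1) y = 0 (note the -2x y' term) with n(n+1) = 42, so n = 6; the polynomial solution is P_6(x).
With y = sum_k a_k x^k, matching x^k gives (k+2)(k+1) a_{k+2} = [k(k+1) - n(n+1)] a_k = (k - 6)(k + 7) a_k. The right side vanishes at k = 6, so the series with the parity of 6 terminates at degree 6.
Standard normalization (P_n(1) = 1): leading coefficient (2n)!/(2^n (n!)^2) = 479001600/(64*518400) = 231/16, so a_6 = 231/16. Work downward with a_k = (k+1)(k+2) a_{k+2} / ((k - 6)(k + 7)):
  a_4 = (5)(6)(231/16) / ((4 - 6)(4 + 7)) = (3465/8)/(-22) = -315/16
  a_2 = (3)(4)(-315/16) / ((2 - 6)(2 + 7)) = (-945/4)/(-36) = 105/16
  a_0 = (1)(2)(105/16) / ((0 - 6)(0 + 7)) = (105/8)/(-42) = -5/16
Hence P_6(x) = 231 x^6/16 - 315 x^4/16 + 105 x^2/16 - 5/16.

P_6(x); series = 231 x^6/16 - 315 x^4/16 + 105 x^2/16 - 5/16


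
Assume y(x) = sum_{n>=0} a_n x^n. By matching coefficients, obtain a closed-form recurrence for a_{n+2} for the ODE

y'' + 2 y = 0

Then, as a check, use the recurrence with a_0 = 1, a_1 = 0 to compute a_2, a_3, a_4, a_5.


Substitute y = sum_n a_n x^n into y'' + (const) y = 0.
y''(x) = sum_{n>=0} (n+2)(n+1) a_{n+2} x^n.
The ODE becomes sum_n [(n+2)(n+1) a_{n+2} + 2 a_n] x^n = 0.
Setting each coefficient to zero gives the recurrence:
  (n+2)(n+1) a_{n+2} + 2 a_n = 0,
  a_{n+2} = -2 / ((n+1)(n+2)) a_n.

Check with a_0 = 1, a_1 = 0 (apply the recurrence for n = 0, 1, 2, 3): a_0 = 1, a_1 = 0, a_2 = -1, a_3 = 0, a_4 = 1/6, a_5 = 0.

a_{n+2} = -2/((n+1)(n+2)) * a_n; check: a_0 = 1, a_1 = 0, a_2 = -1, a_3 = 0, a_4 = 1/6, a_5 = 0


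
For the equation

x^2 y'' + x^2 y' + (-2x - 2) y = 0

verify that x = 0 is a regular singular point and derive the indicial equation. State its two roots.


Divide by x^2 to reach normal form y'' + P_1(x) y' + P_2(x) y = 0 with P_1(x) = 1 and P_2(x) = -2/x - 2/x^2.
x = 0 is a singular point because the y-coefficient -2/x - 2/x^2 has a pole at x = 0.
It is a regular singular point because x P_1(x) = p(x) = x and x^2 P_2(x) = q(x) = -2x - 2 are polynomials, hence analytic at x = 0.
p(0) = 0,  q(0) = -2.
Indicial equation: r(r-1) + p(0) r + q(0) = 0, i.e. r^2 + (p(0) - 1) r + q(0) = 0, i.e. r^2 - 1 r - 2 = 0.
Discriminant: (-1)^2 - 4(-2) = 9, so r = (1 ± 3)/2.
Solving: r_1 = 2, r_2 = -1.

indicial: r^2 - 1 r - 2 = 0; roots r_1 = 2, r_2 = -1


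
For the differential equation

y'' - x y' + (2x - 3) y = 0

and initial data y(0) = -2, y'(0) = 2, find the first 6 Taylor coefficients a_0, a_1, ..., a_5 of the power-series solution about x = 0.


Ansatz: y(x) = sum_{n>=0} a_n x^n, so y'(x) = sum_{n>=1} n a_n x^(n-1) and y''(x) = sum_{n>=2} n(n-1) a_n x^(n-2).
Substitute into P(x) y'' + Q(x) y' + R(x) y = 0 with P(x) = 1, Q(x) = -x, R(x) = 2x - 3, and match powers of x.
Initial conditions: a_0 = -2, a_1 = 2.
Setting the coefficient of each power of x to zero and solving order by order (substituting the coefficients already found):
  x^0: 2 a_2 - 3 a_0 = 0  ->  2 a_2 = 3 a_0 = -6  ->  a_2 = -3
  x^1: 6 a_3 - 4 a_1 + 2 a_0 = 0  ->  6 a_3 = 4 a_1 - 2 a_0 = 12  ->  a_3 = 2
  x^2: 12 a_4 - 5 a_2 + 2 a_1 = 0  ->  12 a_4 = 5 a_2 - 2 a_1 = -19  ->  a_4 = -19/12
  x^3: 20 a_5 - 6 a_3 + 2 a_2 = 0  ->  20 a_5 = 6 a_3 - 2 a_2 = 18  ->  a_5 = 9/10
Truncated series: y(x) = -2 + 2 x - 3 x^2 + 2 x^3 - (19/12) x^4 + (9/10) x^5 + O(x^6).

a_0 = -2; a_1 = 2; a_2 = -3; a_3 = 2; a_4 = -19/12; a_5 = 9/10


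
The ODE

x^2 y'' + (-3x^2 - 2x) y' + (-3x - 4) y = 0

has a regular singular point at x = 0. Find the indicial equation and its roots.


Divide by x^2 to reach normal form y'' + P_1(x) y' + P_2(x) y = 0 with P_1(x) = -3 - 2/x and P_2(x) = -3/x - 4/x^2.
x = 0 is a singular point because the y'-coefficient -3 - 2/x has a pole at x = 0 and the y-coefficient -3/x - 4/x^2 has a pole at x = 0.
It is a regular singular point because x P_1(x) = p(x) = -3x - 2 and x^2 P_2(x) = q(x) = -3x - 4 are polynomials, hence analytic at x = 0.
p(0) = -2,  q(0) = -4.
Indicial equation: r(r-1) + p(0) r + q(0) = 0, i.e. r^2 + (p(0) - 1) r + q(0) = 0, i.e. r^2 - 3 r - 4 = 0.
Discriminant: (-3)^2 - 4(-4) = 25, so r = (3 ± 5)/2.
Solving: r_1 = 4, r_2 = -1.

indicial: r^2 - 3 r - 4 = 0; roots r_1 = 4, r_2 = -1
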